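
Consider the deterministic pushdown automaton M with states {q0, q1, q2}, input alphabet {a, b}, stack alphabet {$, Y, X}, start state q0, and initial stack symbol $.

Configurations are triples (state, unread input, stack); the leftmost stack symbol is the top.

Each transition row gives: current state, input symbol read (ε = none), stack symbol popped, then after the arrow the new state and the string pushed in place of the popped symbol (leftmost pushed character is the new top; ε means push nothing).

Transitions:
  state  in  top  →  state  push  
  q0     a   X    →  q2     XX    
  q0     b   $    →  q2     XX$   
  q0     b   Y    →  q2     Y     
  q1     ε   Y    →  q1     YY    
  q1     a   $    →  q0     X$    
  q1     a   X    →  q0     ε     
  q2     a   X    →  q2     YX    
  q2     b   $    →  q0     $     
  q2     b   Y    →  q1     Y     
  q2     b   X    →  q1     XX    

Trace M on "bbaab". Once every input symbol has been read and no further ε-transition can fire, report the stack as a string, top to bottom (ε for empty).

(q0, bbaab, $)
  read b, top $: go to q2, push XX$ → (q2, baab, XX$)
  read b, top X: go to q1, push XX → (q1, aab, XXX$)
  read a, top X: go to q0, push ε → (q0, ab, XX$)
  read a, top X: go to q2, push XX → (q2, b, XXX$)
  read b, top X: go to q1, push XX → (q1, ε, XXXX$)
All input consumed in state q1 with stack XXXX$.

XXXX$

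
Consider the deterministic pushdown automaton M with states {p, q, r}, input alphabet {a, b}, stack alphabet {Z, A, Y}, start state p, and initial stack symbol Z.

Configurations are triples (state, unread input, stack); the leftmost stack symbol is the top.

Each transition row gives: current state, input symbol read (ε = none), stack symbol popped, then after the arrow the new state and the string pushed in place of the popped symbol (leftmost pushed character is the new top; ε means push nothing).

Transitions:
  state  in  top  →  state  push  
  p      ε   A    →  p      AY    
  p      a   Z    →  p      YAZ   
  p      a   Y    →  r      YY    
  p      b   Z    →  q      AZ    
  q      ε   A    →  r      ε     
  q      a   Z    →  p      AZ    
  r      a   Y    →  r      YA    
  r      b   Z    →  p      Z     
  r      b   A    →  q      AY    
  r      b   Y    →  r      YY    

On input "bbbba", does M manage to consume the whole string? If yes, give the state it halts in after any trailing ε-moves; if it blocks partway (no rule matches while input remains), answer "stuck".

(p, bbbba, Z)
  read b, top Z: go to q, push AZ → (q, bbba, AZ)
  ε-move, top A: go to r, push ε → (r, bbba, Z)
  read b, top Z: go to p, push Z → (p, bba, Z)
  read b, top Z: go to q, push AZ → (q, ba, AZ)
  ε-move, top A: go to r, push ε → (r, ba, Z)
  read b, top Z: go to p, push Z → (p, a, Z)
  read a, top Z: go to p, push YAZ → (p, ε, YAZ)
All input consumed; M is in state p.

p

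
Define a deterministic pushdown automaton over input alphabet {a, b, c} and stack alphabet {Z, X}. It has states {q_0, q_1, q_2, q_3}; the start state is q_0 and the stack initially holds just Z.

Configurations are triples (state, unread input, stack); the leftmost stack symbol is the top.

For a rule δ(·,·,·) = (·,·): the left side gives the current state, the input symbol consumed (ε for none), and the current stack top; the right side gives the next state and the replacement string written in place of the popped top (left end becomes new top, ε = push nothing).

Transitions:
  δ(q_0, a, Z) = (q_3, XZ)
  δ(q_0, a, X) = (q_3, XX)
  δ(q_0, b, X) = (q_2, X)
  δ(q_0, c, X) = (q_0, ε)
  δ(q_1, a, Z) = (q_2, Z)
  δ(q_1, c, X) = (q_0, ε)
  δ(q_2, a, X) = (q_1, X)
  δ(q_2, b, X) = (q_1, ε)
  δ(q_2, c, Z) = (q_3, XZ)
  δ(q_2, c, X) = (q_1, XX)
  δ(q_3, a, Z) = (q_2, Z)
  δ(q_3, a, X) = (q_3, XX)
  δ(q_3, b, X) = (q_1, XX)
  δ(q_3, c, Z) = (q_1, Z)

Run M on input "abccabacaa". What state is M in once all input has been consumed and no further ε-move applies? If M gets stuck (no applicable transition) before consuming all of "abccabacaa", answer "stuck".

(q_0, abccabacaa, Z)
  read a, top Z: go to q_3, push XZ → (q_3, bccabacaa, XZ)
  read b, top X: go to q_1, push XX → (q_1, ccabacaa, XXZ)
  read c, top X: go to q_0, push ε → (q_0, cabacaa, XZ)
  read c, top X: go to q_0, push ε → (q_0, abacaa, Z)
  read a, top Z: go to q_3, push XZ → (q_3, bacaa, XZ)
  read b, top X: go to q_1, push XX → (q_1, acaa, XXZ)
No transition for (q_1, a, top X); M blocks with input acaa remaining.

stuck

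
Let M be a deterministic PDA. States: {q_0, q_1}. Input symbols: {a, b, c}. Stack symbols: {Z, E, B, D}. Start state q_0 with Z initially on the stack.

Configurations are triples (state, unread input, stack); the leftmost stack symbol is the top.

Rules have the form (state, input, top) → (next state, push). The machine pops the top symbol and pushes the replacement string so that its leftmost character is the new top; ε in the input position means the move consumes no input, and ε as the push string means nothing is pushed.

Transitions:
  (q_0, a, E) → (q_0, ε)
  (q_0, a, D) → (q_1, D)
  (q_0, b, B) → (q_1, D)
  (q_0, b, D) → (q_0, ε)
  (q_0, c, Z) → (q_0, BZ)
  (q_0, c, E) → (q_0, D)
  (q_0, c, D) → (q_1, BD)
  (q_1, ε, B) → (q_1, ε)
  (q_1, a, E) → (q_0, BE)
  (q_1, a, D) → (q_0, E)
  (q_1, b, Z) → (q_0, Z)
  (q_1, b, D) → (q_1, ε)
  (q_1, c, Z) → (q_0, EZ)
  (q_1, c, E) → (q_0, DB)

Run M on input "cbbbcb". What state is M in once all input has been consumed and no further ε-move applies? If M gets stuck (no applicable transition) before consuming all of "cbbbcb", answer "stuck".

(q_0, cbbbcb, Z)
  read c, top Z: go to q_0, push BZ → (q_0, bbbcb, BZ)
  read b, top B: go to q_1, push D → (q_1, bbcb, DZ)
  read b, top D: go to q_1, push ε → (q_1, bcb, Z)
  read b, top Z: go to q_0, push Z → (q_0, cb, Z)
  read c, top Z: go to q_0, push BZ → (q_0, b, BZ)
  read b, top B: go to q_1, push D → (q_1, ε, DZ)
All input consumed; M is in state q_1.

q_1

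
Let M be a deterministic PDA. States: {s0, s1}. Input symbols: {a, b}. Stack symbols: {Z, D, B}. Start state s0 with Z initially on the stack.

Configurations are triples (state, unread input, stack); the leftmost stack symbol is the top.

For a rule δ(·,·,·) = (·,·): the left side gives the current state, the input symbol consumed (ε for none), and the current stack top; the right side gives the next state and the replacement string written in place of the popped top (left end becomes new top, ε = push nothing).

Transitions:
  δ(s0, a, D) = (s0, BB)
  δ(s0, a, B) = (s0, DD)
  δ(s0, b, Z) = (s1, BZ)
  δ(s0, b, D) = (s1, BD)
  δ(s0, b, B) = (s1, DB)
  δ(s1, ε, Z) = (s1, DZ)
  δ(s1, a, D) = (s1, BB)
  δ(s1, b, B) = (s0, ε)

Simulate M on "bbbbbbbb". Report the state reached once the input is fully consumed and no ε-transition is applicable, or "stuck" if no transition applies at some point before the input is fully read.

(s0, bbbbbbbb, Z)
  read b, top Z: go to s1, push BZ → (s1, bbbbbbb, BZ)
  read b, top B: go to s0, push ε → (s0, bbbbbb, Z)
  read b, top Z: go to s1, push BZ → (s1, bbbbb, BZ)
  read b, top B: go to s0, push ε → (s0, bbbb, Z)
  read b, top Z: go to s1, push BZ → (s1, bbb, BZ)
  read b, top B: go to s0, push ε → (s0, bb, Z)
  read b, top Z: go to s1, push BZ → (s1, b, BZ)
  read b, top B: go to s0, push ε → (s0, ε, Z)
All input consumed; M is in state s0.

s0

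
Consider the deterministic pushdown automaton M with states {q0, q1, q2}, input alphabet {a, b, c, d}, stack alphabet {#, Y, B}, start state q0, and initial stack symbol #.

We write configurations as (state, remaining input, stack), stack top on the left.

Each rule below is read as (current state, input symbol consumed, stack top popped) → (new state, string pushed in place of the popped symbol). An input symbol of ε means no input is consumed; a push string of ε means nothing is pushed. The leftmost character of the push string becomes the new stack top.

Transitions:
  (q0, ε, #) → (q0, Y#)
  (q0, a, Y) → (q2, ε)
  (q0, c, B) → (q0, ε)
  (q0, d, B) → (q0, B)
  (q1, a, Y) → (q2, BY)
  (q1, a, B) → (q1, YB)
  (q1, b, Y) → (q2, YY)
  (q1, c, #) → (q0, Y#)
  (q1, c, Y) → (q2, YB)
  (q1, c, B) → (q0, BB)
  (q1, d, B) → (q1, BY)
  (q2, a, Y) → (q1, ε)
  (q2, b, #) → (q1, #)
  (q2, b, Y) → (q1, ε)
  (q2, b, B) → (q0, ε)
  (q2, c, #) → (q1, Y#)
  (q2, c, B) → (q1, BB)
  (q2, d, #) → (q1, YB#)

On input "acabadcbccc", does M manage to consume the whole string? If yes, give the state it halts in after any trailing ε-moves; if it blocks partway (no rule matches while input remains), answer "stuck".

(q0, acabadcbccc, #) ⊢ (q0, acabadcbccc, Y#) ⊢ (q2, cabadcbccc, #) ⊢ (q1, abadcbccc, Y#) ⊢ (q2, badcbccc, BY#) ⊢ (q0, adcbccc, Y#) ⊢ (q2, dcbccc, #) ⊢ (q1, cbccc, YB#) ⊢ (q2, bccc, YBB#) ⊢ (q1, ccc, BB#) ⊢ (q0, cc, BBB#) ⊢ (q0, c, BB#) ⊢ (q0, ε, B#)
All input consumed; M is in state q0.

q0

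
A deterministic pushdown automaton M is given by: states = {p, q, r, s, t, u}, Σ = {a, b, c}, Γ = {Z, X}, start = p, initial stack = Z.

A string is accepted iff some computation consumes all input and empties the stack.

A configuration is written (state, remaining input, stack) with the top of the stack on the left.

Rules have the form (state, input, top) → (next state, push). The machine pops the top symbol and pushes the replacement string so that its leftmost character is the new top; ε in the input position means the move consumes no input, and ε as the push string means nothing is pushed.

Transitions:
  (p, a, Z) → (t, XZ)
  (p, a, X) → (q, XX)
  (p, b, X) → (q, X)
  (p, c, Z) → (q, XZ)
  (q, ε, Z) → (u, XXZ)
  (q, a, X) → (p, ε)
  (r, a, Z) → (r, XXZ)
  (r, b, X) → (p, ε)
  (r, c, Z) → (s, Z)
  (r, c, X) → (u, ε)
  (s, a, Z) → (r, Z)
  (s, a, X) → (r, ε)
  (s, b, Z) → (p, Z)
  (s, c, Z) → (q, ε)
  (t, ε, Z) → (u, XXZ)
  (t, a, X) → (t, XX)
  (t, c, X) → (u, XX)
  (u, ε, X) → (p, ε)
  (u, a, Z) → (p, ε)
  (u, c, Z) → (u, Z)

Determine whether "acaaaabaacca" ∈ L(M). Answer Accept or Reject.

Reject

(p, acaaaabaacca, Z)
  read a, top Z: go to t, push XZ → (t, caaaabaacca, XZ)
  read c, top X: go to u, push XX → (u, aaaabaacca, XXZ)
  ε-move, top X: go to p, push ε → (p, aaaabaacca, XZ)
  read a, top X: go to q, push XX → (q, aaabaacca, XXZ)
  read a, top X: go to p, push ε → (p, aabaacca, XZ)
  read a, top X: go to q, push XX → (q, abaacca, XXZ)
  read a, top X: go to p, push ε → (p, baacca, XZ)
  read b, top X: go to q, push X → (q, aacca, XZ)
  read a, top X: go to p, push ε → (p, acca, Z)
  read a, top Z: go to t, push XZ → (t, cca, XZ)
  read c, top X: go to u, push XX → (u, ca, XXZ)
  ε-move, top X: go to p, push ε → (p, ca, XZ)
No transition applies at (p, ca, XZ); input not fully consumed.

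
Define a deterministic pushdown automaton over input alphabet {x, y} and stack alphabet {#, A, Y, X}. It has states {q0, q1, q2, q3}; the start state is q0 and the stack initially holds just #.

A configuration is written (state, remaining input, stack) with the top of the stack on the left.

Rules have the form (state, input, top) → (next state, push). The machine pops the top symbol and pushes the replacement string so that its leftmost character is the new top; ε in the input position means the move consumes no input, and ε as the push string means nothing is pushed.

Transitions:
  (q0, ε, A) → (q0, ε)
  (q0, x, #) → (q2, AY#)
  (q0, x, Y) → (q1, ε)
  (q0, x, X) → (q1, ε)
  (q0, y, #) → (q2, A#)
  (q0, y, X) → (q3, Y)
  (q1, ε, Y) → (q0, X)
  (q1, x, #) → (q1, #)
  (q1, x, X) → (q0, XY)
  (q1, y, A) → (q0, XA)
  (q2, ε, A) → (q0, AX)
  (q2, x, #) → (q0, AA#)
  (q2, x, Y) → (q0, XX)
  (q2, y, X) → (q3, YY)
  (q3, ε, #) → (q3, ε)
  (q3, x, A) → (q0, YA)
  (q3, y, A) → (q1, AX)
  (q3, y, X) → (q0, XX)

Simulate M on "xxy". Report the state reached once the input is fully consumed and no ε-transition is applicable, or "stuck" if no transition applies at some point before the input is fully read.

(q0, xxy, #)
  read x, top #: go to q2, push AY# → (q2, xy, AY#)
  ε-move, top A: go to q0, push AX → (q0, xy, AXY#)
  ε-move, top A: go to q0, push ε → (q0, xy, XY#)
  read x, top X: go to q1, push ε → (q1, y, Y#)
  ε-move, top Y: go to q0, push X → (q0, y, X#)
  read y, top X: go to q3, push Y → (q3, ε, Y#)
All input consumed; M is in state q3.

q3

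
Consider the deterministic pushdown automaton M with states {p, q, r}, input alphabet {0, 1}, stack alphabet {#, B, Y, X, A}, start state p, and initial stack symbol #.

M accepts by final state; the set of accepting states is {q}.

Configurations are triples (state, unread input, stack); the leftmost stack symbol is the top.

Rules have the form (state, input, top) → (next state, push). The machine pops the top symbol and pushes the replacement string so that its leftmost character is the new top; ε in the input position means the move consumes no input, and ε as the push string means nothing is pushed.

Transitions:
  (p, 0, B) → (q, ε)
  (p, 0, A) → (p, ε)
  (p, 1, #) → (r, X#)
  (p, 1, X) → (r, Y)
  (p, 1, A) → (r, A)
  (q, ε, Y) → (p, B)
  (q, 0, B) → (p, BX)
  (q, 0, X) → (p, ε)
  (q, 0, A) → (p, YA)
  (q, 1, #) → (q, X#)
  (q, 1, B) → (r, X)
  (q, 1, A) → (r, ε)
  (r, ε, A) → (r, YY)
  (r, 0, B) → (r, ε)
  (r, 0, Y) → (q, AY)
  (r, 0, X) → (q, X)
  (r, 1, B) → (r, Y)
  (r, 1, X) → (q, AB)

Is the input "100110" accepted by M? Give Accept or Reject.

Reject

(p, 100110, #) ⊢ (r, 00110, X#) ⊢ (q, 0110, X#) ⊢ (p, 110, #) ⊢ (r, 10, X#) ⊢ (q, 0, AB#) ⊢ (p, ε, YAB#)
All input consumed; state p ∉ F and no further ε-move applies.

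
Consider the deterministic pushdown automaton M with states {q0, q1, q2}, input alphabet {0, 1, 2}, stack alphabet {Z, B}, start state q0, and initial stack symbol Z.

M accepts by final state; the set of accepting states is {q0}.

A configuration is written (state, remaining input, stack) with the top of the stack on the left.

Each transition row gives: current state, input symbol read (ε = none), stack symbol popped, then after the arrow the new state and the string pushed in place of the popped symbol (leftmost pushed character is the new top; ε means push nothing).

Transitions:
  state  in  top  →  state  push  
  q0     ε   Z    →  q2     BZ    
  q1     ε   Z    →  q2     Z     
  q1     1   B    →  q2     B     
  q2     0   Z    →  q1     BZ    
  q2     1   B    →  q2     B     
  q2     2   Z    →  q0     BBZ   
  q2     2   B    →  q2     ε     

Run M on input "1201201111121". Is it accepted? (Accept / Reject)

Reject

(q0, 1201201111121, Z) ⊢ (q2, 1201201111121, BZ) ⊢ (q2, 201201111121, BZ) ⊢ (q2, 01201111121, Z) ⊢ (q1, 1201111121, BZ) ⊢ (q2, 201111121, BZ) ⊢ (q2, 01111121, Z) ⊢ (q1, 1111121, BZ) ⊢ (q2, 111121, BZ) ⊢ (q2, 11121, BZ) ⊢ (q2, 1121, BZ) ⊢ (q2, 121, BZ) ⊢ (q2, 21, BZ) ⊢ (q2, 1, Z)
No transition applies at (q2, 1, Z); input not fully consumed.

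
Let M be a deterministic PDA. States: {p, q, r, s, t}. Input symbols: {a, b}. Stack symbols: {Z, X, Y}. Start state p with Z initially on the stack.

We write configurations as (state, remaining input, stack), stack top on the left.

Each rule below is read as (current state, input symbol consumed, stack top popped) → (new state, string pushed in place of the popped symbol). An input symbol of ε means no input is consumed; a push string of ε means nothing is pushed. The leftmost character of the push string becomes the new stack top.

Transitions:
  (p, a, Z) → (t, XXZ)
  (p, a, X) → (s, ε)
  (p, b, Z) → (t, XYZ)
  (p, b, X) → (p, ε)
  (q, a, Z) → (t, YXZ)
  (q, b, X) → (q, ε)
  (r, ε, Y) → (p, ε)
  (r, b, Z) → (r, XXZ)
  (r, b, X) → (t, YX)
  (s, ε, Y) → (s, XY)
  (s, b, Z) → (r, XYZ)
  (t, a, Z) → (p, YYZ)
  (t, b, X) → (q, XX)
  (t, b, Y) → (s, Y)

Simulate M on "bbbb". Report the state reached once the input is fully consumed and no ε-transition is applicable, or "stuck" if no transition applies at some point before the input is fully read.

(p, bbbb, Z)
  read b, top Z: go to t, push XYZ → (t, bbb, XYZ)
  read b, top X: go to q, push XX → (q, bb, XXYZ)
  read b, top X: go to q, push ε → (q, b, XYZ)
  read b, top X: go to q, push ε → (q, ε, YZ)
All input consumed; M is in state q.

q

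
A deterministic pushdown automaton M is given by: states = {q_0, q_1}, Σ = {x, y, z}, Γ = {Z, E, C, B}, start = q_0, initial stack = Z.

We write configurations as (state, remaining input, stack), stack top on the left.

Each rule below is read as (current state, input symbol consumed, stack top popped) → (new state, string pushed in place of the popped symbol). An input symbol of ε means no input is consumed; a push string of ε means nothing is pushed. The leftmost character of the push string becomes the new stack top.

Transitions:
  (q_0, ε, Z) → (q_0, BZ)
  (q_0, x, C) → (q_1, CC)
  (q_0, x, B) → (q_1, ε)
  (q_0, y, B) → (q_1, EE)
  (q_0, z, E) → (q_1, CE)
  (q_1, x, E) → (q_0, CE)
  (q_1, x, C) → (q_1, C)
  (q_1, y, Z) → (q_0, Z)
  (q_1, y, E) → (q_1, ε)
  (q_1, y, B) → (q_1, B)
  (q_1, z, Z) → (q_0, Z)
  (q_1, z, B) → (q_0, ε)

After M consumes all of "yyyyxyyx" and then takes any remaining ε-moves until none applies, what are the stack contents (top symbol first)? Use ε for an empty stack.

(q_0, yyyyxyyx, Z)
  ε-move, top Z: go to q_0, push BZ → (q_0, yyyyxyyx, BZ)
  read y, top B: go to q_1, push EE → (q_1, yyyxyyx, EEZ)
  read y, top E: go to q_1, push ε → (q_1, yyxyyx, EZ)
  read y, top E: go to q_1, push ε → (q_1, yxyyx, Z)
  read y, top Z: go to q_0, push Z → (q_0, xyyx, Z)
  ε-move, top Z: go to q_0, push BZ → (q_0, xyyx, BZ)
  read x, top B: go to q_1, push ε → (q_1, yyx, Z)
  read y, top Z: go to q_0, push Z → (q_0, yx, Z)
  ε-move, top Z: go to q_0, push BZ → (q_0, yx, BZ)
  read y, top B: go to q_1, push EE → (q_1, x, EEZ)
  read x, top E: go to q_0, push CE → (q_0, ε, CEEZ)
All input consumed in state q_0 with stack CEEZ.

CEEZ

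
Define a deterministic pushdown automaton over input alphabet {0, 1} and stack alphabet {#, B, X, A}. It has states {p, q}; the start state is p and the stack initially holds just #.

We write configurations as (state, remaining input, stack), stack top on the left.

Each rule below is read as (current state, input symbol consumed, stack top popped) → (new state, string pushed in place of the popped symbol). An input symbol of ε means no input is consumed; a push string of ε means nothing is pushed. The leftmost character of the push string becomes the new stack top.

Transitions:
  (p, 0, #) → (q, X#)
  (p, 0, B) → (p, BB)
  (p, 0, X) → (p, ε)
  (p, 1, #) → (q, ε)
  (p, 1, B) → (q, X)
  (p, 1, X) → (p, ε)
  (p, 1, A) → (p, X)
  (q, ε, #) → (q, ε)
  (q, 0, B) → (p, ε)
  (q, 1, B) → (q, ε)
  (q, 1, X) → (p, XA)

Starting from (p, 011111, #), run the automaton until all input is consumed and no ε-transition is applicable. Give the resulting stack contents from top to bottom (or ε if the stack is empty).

ε

(p, 011111, #) ⊢ (q, 11111, X#) ⊢ (p, 1111, XA#) ⊢ (p, 111, A#) ⊢ (p, 11, X#) ⊢ (p, 1, #) ⊢ (q, ε, ε)
All input consumed in state q with stack ε.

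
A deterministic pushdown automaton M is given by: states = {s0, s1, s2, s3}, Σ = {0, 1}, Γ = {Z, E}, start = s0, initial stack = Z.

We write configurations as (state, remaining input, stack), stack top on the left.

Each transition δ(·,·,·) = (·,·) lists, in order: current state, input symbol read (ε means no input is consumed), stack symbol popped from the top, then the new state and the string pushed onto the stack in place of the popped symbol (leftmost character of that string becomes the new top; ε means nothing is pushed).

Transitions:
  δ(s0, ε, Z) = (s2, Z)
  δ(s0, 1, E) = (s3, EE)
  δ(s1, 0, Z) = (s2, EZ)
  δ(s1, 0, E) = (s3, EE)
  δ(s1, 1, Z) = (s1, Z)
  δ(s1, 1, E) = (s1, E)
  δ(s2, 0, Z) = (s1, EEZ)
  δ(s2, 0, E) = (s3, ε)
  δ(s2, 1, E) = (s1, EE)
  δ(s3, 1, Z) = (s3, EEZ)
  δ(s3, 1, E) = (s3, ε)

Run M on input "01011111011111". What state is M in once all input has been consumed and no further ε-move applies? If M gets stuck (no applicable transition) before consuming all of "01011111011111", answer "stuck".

stuck

(s0, 01011111011111, Z)
  ε-move, top Z: go to s2, push Z → (s2, 01011111011111, Z)
  read 0, top Z: go to s1, push EEZ → (s1, 1011111011111, EEZ)
  read 1, top E: go to s1, push E → (s1, 011111011111, EEZ)
  read 0, top E: go to s3, push EE → (s3, 11111011111, EEEZ)
  read 1, top E: go to s3, push ε → (s3, 1111011111, EEZ)
  read 1, top E: go to s3, push ε → (s3, 111011111, EZ)
  read 1, top E: go to s3, push ε → (s3, 11011111, Z)
  read 1, top Z: go to s3, push EEZ → (s3, 1011111, EEZ)
  read 1, top E: go to s3, push ε → (s3, 011111, EZ)
No transition for (s3, 0, top E); M blocks with input 011111 remaining.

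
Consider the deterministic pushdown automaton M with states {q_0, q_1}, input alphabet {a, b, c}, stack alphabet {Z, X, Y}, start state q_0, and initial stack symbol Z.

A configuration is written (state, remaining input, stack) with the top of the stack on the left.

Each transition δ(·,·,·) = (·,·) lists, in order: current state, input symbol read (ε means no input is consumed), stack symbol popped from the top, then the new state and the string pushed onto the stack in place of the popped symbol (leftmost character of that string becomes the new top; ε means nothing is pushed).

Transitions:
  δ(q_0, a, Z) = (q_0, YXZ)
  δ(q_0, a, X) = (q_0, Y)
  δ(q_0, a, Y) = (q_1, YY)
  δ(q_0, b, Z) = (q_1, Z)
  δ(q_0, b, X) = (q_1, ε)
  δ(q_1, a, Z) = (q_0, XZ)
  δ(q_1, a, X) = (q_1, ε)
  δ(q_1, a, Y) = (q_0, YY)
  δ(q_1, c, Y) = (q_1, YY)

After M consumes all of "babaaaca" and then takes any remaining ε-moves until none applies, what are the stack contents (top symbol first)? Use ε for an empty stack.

YYYYZ

(q_0, babaaaca, Z)
  read b, top Z: go to q_1, push Z → (q_1, abaaaca, Z)
  read a, top Z: go to q_0, push XZ → (q_0, baaaca, XZ)
  read b, top X: go to q_1, push ε → (q_1, aaaca, Z)
  read a, top Z: go to q_0, push XZ → (q_0, aaca, XZ)
  read a, top X: go to q_0, push Y → (q_0, aca, YZ)
  read a, top Y: go to q_1, push YY → (q_1, ca, YYZ)
  read c, top Y: go to q_1, push YY → (q_1, a, YYYZ)
  read a, top Y: go to q_0, push YY → (q_0, ε, YYYYZ)
All input consumed in state q_0 with stack YYYYZ.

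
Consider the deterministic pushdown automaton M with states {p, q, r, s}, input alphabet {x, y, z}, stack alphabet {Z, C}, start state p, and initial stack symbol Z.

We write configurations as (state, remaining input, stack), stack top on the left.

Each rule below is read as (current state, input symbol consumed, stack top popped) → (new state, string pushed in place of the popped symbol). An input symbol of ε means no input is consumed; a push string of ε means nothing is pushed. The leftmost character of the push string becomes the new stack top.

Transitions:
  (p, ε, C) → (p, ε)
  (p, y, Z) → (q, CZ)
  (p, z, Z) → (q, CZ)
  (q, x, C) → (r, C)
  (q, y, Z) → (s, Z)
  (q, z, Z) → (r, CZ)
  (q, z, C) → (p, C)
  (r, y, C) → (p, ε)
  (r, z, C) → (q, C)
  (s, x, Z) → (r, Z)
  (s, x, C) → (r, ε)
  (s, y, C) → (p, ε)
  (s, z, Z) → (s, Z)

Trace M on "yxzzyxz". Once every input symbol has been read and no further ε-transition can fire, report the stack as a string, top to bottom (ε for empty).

CZ

(p, yxzzyxz, Z) ⊢ (q, xzzyxz, CZ) ⊢ (r, zzyxz, CZ) ⊢ (q, zyxz, CZ) ⊢ (p, yxz, CZ) ⊢ (p, yxz, Z) ⊢ (q, xz, CZ) ⊢ (r, z, CZ) ⊢ (q, ε, CZ)
All input consumed in state q with stack CZ.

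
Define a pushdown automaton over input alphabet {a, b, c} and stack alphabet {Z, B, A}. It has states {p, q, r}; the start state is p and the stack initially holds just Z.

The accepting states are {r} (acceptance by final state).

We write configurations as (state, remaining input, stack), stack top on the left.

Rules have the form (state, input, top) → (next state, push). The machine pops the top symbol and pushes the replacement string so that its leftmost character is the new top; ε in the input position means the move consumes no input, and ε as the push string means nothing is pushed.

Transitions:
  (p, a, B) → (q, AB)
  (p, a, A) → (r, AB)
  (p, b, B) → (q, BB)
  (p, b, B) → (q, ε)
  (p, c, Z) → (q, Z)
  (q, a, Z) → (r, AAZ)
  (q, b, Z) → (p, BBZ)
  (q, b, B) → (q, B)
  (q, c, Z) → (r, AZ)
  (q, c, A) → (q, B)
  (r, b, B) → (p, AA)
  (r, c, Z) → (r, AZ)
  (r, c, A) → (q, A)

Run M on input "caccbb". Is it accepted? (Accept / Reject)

No computation consumes all input and reaches a final state.

Reject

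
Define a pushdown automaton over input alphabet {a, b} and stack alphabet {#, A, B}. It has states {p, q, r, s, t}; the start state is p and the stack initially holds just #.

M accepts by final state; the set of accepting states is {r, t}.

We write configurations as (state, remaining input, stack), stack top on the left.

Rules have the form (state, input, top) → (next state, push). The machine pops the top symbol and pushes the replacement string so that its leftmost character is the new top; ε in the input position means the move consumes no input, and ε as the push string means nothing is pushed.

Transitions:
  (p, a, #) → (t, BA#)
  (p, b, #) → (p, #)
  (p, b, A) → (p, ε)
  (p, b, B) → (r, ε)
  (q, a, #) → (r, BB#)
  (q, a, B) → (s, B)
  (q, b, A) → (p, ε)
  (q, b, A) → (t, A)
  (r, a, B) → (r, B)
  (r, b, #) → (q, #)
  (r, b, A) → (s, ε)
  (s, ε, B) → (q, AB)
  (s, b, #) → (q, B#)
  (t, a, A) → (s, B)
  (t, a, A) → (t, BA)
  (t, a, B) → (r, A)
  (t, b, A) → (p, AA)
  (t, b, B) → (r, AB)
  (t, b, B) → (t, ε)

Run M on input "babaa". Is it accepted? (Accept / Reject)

Accept

One accepting computation: (p, babaa, #) ⊢ (p, abaa, #) ⊢ (t, baa, BA#) ⊢ (t, aa, A#) ⊢ (t, a, BA#) ⊢ (r, ε, AA#)
All input consumed and state r ∈ F.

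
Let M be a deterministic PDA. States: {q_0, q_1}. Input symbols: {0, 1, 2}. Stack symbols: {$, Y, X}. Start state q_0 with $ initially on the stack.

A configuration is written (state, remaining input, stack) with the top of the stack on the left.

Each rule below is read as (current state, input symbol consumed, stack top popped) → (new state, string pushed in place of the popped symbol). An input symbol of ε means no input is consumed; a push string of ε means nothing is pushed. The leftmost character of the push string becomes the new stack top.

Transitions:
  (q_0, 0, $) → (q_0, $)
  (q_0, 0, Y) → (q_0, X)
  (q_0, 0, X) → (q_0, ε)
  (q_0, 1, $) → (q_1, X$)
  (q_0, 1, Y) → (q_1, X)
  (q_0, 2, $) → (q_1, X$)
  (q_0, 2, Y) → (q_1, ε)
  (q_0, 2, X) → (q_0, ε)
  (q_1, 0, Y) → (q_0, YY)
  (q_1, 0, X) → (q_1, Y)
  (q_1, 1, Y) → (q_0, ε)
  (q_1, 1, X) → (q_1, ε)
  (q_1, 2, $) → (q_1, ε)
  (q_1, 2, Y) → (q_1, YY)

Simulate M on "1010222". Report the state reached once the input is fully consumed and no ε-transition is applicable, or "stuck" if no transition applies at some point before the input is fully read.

(q_0, 1010222, $) ⊢ (q_1, 010222, X$) ⊢ (q_1, 10222, Y$) ⊢ (q_0, 0222, $) ⊢ (q_0, 222, $) ⊢ (q_1, 22, X$)
No transition for (q_1, 2, top X); M blocks with input 22 remaining.

stuck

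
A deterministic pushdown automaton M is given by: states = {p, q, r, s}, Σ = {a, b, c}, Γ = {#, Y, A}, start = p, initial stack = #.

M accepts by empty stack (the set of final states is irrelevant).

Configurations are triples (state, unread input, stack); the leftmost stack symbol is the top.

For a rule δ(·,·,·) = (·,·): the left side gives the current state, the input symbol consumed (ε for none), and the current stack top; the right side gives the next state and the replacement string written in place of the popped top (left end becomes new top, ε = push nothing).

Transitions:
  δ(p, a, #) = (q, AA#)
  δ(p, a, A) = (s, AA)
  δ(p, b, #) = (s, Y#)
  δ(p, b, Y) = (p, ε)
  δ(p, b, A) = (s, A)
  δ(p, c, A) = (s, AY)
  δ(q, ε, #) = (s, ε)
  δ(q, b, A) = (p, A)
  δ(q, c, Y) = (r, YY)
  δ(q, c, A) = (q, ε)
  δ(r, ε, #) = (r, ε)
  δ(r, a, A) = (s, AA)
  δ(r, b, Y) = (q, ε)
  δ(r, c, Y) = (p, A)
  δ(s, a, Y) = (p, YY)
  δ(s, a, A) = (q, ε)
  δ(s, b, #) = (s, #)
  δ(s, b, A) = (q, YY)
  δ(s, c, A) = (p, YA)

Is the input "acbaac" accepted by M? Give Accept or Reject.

(p, acbaac, #)
  read a, top #: go to q, push AA# → (q, cbaac, AA#)
  read c, top A: go to q, push ε → (q, baac, A#)
  read b, top A: go to p, push A → (p, aac, A#)
  read a, top A: go to s, push AA → (s, ac, AA#)
  read a, top A: go to q, push ε → (q, c, A#)
  read c, top A: go to q, push ε → (q, ε, #)
  ε-move, top #: go to s, push ε → (s, ε, ε)
All input consumed and the stack is empty.

Accept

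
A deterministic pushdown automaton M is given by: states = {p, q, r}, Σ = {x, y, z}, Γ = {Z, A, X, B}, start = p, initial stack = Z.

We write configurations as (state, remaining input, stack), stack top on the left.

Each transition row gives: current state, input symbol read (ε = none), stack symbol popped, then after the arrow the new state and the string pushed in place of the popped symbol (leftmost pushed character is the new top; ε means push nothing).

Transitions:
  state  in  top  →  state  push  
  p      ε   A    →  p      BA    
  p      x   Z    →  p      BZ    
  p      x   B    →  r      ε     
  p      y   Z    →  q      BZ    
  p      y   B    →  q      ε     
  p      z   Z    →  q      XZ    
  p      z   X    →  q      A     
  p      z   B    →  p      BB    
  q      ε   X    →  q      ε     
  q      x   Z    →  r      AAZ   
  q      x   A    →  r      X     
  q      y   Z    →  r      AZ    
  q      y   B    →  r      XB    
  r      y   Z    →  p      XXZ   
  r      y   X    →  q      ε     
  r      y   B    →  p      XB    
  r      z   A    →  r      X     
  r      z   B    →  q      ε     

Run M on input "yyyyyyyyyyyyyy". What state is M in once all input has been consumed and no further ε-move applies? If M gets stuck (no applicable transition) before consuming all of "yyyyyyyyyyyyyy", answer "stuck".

(p, yyyyyyyyyyyyyy, Z)
  read y, top Z: go to q, push BZ → (q, yyyyyyyyyyyyy, BZ)
  read y, top B: go to r, push XB → (r, yyyyyyyyyyyy, XBZ)
  read y, top X: go to q, push ε → (q, yyyyyyyyyyy, BZ)
  read y, top B: go to r, push XB → (r, yyyyyyyyyy, XBZ)
  read y, top X: go to q, push ε → (q, yyyyyyyyy, BZ)
  read y, top B: go to r, push XB → (r, yyyyyyyy, XBZ)
  read y, top X: go to q, push ε → (q, yyyyyyy, BZ)
  read y, top B: go to r, push XB → (r, yyyyyy, XBZ)
  read y, top X: go to q, push ε → (q, yyyyy, BZ)
  read y, top B: go to r, push XB → (r, yyyy, XBZ)
  read y, top X: go to q, push ε → (q, yyy, BZ)
  read y, top B: go to r, push XB → (r, yy, XBZ)
  read y, top X: go to q, push ε → (q, y, BZ)
  read y, top B: go to r, push XB → (r, ε, XBZ)
All input consumed; M is in state r.

r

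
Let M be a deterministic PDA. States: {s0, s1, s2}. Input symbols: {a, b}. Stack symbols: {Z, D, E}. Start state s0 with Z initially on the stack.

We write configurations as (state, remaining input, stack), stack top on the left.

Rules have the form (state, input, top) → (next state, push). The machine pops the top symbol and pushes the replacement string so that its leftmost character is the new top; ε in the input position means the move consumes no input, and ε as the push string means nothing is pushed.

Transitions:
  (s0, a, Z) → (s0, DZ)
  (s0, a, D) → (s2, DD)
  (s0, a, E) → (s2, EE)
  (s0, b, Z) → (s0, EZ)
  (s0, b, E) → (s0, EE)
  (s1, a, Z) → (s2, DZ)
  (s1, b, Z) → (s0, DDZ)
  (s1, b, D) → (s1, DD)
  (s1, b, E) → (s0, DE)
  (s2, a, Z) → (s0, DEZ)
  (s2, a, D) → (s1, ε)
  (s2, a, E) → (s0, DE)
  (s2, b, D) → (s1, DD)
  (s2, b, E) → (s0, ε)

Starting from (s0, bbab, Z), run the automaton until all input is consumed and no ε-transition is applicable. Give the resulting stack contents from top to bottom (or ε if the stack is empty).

(s0, bbab, Z)
  read b, top Z: go to s0, push EZ → (s0, bab, EZ)
  read b, top E: go to s0, push EE → (s0, ab, EEZ)
  read a, top E: go to s2, push EE → (s2, b, EEEZ)
  read b, top E: go to s0, push ε → (s0, ε, EEZ)
All input consumed in state s0 with stack EEZ.

EEZ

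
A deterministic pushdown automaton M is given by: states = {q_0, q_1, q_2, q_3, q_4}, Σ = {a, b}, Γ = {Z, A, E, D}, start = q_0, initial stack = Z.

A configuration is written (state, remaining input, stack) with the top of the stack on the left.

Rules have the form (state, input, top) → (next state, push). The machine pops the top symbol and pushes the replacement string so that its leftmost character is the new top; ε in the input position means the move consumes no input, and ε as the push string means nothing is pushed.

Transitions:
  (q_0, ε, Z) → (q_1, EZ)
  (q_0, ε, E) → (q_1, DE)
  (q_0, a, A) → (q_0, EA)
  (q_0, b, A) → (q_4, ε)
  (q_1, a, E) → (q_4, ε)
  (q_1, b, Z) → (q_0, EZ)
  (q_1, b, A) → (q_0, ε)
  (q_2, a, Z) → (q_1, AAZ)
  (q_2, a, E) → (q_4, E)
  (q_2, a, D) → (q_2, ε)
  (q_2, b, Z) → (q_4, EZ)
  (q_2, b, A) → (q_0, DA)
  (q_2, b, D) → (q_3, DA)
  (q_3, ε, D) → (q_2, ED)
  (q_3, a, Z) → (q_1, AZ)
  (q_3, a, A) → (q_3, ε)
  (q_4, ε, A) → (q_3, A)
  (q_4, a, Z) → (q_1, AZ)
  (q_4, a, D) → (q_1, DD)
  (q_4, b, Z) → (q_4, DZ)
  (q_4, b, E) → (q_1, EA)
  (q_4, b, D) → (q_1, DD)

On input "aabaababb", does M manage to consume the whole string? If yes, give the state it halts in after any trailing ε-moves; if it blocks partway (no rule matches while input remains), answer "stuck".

(q_0, aabaababb, Z) ⊢ (q_1, aabaababb, EZ) ⊢ (q_4, abaababb, Z) ⊢ (q_1, baababb, AZ) ⊢ (q_0, aababb, Z) ⊢ (q_1, aababb, EZ) ⊢ (q_4, ababb, Z) ⊢ (q_1, babb, AZ) ⊢ (q_0, abb, Z) ⊢ (q_1, abb, EZ) ⊢ (q_4, bb, Z) ⊢ (q_4, b, DZ) ⊢ (q_1, ε, DDZ)
All input consumed; M is in state q_1.

q_1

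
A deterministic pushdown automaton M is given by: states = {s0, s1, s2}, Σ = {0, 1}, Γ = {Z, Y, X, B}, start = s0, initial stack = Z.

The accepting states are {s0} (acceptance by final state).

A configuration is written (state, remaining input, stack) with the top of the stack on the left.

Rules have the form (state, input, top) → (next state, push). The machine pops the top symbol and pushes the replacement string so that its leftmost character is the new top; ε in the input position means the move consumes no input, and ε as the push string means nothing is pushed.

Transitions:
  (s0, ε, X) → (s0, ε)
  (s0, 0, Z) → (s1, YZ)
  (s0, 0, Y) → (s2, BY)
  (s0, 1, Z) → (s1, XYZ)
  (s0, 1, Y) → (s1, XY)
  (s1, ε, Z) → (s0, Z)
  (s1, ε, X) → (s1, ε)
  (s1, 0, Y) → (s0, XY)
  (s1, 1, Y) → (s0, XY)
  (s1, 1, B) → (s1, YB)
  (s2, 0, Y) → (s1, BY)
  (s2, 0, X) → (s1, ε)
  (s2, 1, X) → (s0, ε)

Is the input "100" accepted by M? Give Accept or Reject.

Reject

(s0, 100, Z)
  read 1, top Z: go to s1, push XYZ → (s1, 00, XYZ)
  ε-move, top X: go to s1, push ε → (s1, 00, YZ)
  read 0, top Y: go to s0, push XY → (s0, 0, XYZ)
  ε-move, top X: go to s0, push ε → (s0, 0, YZ)
  read 0, top Y: go to s2, push BY → (s2, ε, BYZ)
All input consumed; state s2 ∉ F and no further ε-move applies.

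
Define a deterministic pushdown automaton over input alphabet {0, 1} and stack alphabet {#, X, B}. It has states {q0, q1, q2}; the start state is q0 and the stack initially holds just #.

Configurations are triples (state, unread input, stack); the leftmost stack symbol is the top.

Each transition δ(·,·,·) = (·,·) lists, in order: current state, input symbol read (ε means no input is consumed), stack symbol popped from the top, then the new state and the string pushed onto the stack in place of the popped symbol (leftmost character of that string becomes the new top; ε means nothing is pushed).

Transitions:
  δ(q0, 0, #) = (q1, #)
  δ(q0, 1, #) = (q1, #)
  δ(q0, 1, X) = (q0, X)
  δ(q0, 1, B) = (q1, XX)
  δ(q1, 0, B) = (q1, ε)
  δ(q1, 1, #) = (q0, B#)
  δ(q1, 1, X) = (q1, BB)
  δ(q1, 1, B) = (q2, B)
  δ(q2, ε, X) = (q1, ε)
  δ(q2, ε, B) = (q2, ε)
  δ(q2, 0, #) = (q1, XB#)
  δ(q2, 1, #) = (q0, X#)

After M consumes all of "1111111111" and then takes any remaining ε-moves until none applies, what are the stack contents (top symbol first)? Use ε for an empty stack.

(q0, 1111111111, #)
  read 1, top #: go to q1, push # → (q1, 111111111, #)
  read 1, top #: go to q0, push B# → (q0, 11111111, B#)
  read 1, top B: go to q1, push XX → (q1, 1111111, XX#)
  read 1, top X: go to q1, push BB → (q1, 111111, BBX#)
  read 1, top B: go to q2, push B → (q2, 11111, BBX#)
  ε-move, top B: go to q2, push ε → (q2, 11111, BX#)
  ε-move, top B: go to q2, push ε → (q2, 11111, X#)
  ε-move, top X: go to q1, push ε → (q1, 11111, #)
  read 1, top #: go to q0, push B# → (q0, 1111, B#)
  read 1, top B: go to q1, push XX → (q1, 111, XX#)
  read 1, top X: go to q1, push BB → (q1, 11, BBX#)
  read 1, top B: go to q2, push B → (q2, 1, BBX#)
  ε-move, top B: go to q2, push ε → (q2, 1, BX#)
  ε-move, top B: go to q2, push ε → (q2, 1, X#)
  ε-move, top X: go to q1, push ε → (q1, 1, #)
  read 1, top #: go to q0, push B# → (q0, ε, B#)
All input consumed in state q0 with stack B#.

B#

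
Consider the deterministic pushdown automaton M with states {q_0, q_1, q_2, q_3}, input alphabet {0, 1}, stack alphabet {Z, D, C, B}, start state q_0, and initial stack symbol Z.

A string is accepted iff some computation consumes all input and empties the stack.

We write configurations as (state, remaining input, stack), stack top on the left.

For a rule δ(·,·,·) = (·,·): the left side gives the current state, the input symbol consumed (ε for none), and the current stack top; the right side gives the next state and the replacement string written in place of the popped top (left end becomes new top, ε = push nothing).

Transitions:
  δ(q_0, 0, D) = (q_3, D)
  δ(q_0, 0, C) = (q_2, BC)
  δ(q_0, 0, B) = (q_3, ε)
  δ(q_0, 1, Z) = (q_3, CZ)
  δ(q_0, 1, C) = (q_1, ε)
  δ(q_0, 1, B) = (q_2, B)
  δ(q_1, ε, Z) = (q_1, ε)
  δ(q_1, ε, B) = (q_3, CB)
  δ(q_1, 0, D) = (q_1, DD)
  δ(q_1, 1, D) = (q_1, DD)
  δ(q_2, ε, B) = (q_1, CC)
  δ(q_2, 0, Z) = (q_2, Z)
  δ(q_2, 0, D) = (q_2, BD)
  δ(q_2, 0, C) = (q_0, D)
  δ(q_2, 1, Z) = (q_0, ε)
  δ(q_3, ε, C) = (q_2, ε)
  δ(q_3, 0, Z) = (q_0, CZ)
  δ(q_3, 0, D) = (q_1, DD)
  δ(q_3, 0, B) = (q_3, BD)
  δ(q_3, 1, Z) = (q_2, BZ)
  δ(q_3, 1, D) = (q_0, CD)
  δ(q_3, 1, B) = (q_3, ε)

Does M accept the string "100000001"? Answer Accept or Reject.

Accept

(q_0, 100000001, Z)
  read 1, top Z: go to q_3, push CZ → (q_3, 00000001, CZ)
  ε-move, top C: go to q_2, push ε → (q_2, 00000001, Z)
  read 0, top Z: go to q_2, push Z → (q_2, 0000001, Z)
  read 0, top Z: go to q_2, push Z → (q_2, 000001, Z)
  read 0, top Z: go to q_2, push Z → (q_2, 00001, Z)
  read 0, top Z: go to q_2, push Z → (q_2, 0001, Z)
  read 0, top Z: go to q_2, push Z → (q_2, 001, Z)
  read 0, top Z: go to q_2, push Z → (q_2, 01, Z)
  read 0, top Z: go to q_2, push Z → (q_2, 1, Z)
  read 1, top Z: go to q_0, push ε → (q_0, ε, ε)
All input consumed and the stack is empty.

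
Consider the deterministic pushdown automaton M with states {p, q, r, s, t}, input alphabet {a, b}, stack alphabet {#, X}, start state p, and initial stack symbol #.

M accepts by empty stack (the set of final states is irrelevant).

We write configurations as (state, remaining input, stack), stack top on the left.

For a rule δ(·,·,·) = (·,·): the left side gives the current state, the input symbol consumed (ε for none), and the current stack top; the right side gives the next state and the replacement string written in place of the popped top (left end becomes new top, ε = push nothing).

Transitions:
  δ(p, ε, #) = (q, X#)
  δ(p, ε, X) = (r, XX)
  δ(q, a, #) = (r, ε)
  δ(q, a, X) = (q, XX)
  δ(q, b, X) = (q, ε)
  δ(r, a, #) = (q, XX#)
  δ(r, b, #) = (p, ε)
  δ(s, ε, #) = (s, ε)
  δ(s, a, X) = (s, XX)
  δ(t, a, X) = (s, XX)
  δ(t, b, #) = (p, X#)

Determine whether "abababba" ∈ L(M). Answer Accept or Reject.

(p, abababba, #)
  ε-move, top #: go to q, push X# → (q, abababba, X#)
  read a, top X: go to q, push XX → (q, bababba, XX#)
  read b, top X: go to q, push ε → (q, ababba, X#)
  read a, top X: go to q, push XX → (q, babba, XX#)
  read b, top X: go to q, push ε → (q, abba, X#)
  read a, top X: go to q, push XX → (q, bba, XX#)
  read b, top X: go to q, push ε → (q, ba, X#)
  read b, top X: go to q, push ε → (q, a, #)
  read a, top #: go to r, push ε → (r, ε, ε)
All input consumed and the stack is empty.

Accept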